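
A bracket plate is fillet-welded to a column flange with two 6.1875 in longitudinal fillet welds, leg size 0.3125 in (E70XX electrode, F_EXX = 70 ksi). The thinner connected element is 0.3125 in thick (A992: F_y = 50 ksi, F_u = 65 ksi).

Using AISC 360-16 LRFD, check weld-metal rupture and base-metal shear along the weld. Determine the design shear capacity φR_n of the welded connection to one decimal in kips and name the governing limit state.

86.1 kips (weld metal governs)

Weld metal: throat = 0.707×0.3125 = 0.22094 in, L = 2×6.1875 = 12.375 in. φR_n = 0.75 × 0.6 × 70 × 0.22094 × 12.375 = 86.1 kips.
Base metal shear (0.3125 in plate): yield φR_n = 1.0×0.6×50×0.3125×12.375 = 116.0 kips; rupture φR_n = 0.75×0.6×65×0.3125×12.375 = 113.1 kips; take 113.1 kips (rupture).
Governing: min(86.1, 113.1) = 86.1 kips → weld metal.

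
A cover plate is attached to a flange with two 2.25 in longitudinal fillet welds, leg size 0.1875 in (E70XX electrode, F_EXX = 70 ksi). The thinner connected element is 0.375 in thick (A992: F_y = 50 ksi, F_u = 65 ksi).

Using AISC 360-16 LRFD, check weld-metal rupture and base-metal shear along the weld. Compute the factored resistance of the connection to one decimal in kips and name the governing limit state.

18.8 kips (weld metal governs)

Weld metal: throat = 0.707×0.1875 = 0.13256 in, L = 2×2.25 = 4.5 in. φR_n = 0.75 × 0.6 × 70 × 0.13256 × 4.5 = 18.8 kips.
Base metal shear (0.375 in plate): yield φR_n = 1.0×0.6×50×0.375×4.5 = 50.6 kips; rupture φR_n = 0.75×0.6×65×0.375×4.5 = 49.4 kips; take 49.4 kips (rupture).
Governing: min(18.8, 49.4) = 18.8 kips → weld metal.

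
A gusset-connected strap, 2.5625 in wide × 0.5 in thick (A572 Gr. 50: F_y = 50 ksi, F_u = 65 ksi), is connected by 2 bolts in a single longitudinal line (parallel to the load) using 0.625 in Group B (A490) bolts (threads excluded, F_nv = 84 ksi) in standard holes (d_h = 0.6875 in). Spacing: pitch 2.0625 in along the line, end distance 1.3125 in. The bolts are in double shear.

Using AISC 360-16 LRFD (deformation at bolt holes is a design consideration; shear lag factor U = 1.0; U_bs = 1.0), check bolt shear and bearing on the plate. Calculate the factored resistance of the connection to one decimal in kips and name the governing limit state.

Bolt shear: A_b = π(0.625)²/4 = 0.3068 in². φR_n = 0.75 × 84 × 0.3068 × 2 × 2 = 77.3 kips.
Bearing (0.5 in plate, F_u = 65 ksi): end bolts L_c = 1.3125 − 0.6875/2 = 0.96875, R_n = min(1.2×0.96875×0.5×65, 2.4×0.625×0.5×65) = 37.781 kips/bolt; interior L_c = 2.0625 − 0.6875 = 1.375, R_n = 48.75 kips/bolt. φR_n = 0.75 × (1×37.781 + 1×48.75) = 64.9 kips.
Governing: min(77.3, 64.9) = 64.9 kips → bearing.

64.9 kips (bearing governs)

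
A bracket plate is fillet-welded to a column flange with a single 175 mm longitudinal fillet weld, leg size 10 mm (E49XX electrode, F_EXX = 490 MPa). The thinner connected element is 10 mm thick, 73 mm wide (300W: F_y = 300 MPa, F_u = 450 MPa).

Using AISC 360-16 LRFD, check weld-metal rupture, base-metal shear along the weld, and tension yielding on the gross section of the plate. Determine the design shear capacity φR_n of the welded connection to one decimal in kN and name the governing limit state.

197.1 kN (gross-section yield governs)

Weld metal: throat = 0.707×10 = 7.07 mm, L = 175 mm. φR_n = 0.75 × 0.6 × 490 × 7.07 × 175 = 272.8 kN.
Base metal shear (10 mm plate): yield φR_n = 1.0×0.6×300×10×175 = 315.0 kN; rupture φR_n = 0.75×0.6×450×10×175 = 354.4 kN; take 315.0 kN (yield).
Tension yield (gross): A_g = 73×10 = 730 mm². φR_n = 0.90 × 300 × 730 = 197.1 kN.
Governing: min(272.8, 315.0, 197.1) = 197.1 kN → gross-section yield.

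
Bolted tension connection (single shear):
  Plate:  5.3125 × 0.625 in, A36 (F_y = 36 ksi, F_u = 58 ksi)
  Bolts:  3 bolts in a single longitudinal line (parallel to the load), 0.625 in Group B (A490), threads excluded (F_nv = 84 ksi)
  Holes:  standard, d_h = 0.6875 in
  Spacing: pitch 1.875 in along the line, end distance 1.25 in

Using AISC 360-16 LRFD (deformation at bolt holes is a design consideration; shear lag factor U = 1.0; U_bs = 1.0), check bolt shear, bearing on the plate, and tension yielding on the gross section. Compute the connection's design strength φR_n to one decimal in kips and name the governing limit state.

58.0 kips (bolt shear governs)

Bolt shear: A_b = π(0.625)²/4 = 0.3068 in². φR_n = 0.75 × 84 × 0.3068 × 3 × 1 = 58.0 kips.
Bearing (0.625 in plate, F_u = 58 ksi): end bolts L_c = 1.25 − 0.6875/2 = 0.90625, R_n = min(1.2×0.90625×0.625×58, 2.4×0.625×0.625×58) = 39.422 kips/bolt; interior L_c = 1.875 − 0.6875 = 1.1875, R_n = 51.656 kips/bolt. φR_n = 0.75 × (1×39.422 + 2×51.656) = 107.1 kips.
Tension yield (gross): A_g = 5.3125×0.625 = 3.3203 in². φR_n = 0.90 × 36 × 3.3203 = 107.6 kips.
Governing: min(58.0, 107.1, 107.6) = 58.0 kips → bolt shear.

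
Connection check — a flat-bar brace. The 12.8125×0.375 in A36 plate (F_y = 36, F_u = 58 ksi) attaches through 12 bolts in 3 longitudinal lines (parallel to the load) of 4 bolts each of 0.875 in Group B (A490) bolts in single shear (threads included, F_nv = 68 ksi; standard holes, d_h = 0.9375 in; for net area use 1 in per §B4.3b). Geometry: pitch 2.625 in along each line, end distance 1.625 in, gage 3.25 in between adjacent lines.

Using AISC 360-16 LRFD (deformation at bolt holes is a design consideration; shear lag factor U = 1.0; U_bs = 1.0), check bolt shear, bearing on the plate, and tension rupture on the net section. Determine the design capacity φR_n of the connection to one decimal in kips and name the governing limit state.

160.1 kips (net-section rupture governs)

Bolt shear: A_b = π(0.875)²/4 = 0.60132 in². φR_n = 0.75 × 68 × 0.60132 × 12 × 1 = 368.0 kips.
Bearing (0.375 in plate, F_u = 58 ksi): end bolts L_c = 1.625 − 0.9375/2 = 1.15625, R_n = min(1.2×1.15625×0.375×58, 2.4×0.875×0.375×58) = 30.178 kips/bolt; interior L_c = 2.625 − 0.9375 = 1.6875, R_n = 44.044 kips/bolt. φR_n = 0.75 × (3×30.178 + 9×44.044) = 365.2 kips.
Tension rupture (net): A_n = (12.8125 − 3×1)×0.375 = 3.6797 in² (U = 1.0, A_e = A_n). φR_n = 0.75 × 58 × 3.6797 = 160.1 kips.
Governing: min(368.0, 365.2, 160.1) = 160.1 kips → net-section rupture.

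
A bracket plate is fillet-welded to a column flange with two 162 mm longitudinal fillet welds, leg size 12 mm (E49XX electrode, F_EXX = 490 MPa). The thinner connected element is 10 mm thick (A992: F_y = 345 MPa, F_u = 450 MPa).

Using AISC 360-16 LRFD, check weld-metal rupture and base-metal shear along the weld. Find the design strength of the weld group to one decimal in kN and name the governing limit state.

606.1 kN (weld metal governs)

Weld metal: throat = 0.707×12 = 8.484 mm, L = 2×162 = 324 mm. φR_n = 0.75 × 0.6 × 490 × 8.484 × 324 = 606.1 kN.
Base metal shear (10 mm plate): yield φR_n = 1.0×0.6×345×10×324 = 670.7 kN; rupture φR_n = 0.75×0.6×450×10×324 = 656.1 kN; take 656.1 kN (rupture).
Governing: min(606.1, 656.1) = 606.1 kN → weld metal.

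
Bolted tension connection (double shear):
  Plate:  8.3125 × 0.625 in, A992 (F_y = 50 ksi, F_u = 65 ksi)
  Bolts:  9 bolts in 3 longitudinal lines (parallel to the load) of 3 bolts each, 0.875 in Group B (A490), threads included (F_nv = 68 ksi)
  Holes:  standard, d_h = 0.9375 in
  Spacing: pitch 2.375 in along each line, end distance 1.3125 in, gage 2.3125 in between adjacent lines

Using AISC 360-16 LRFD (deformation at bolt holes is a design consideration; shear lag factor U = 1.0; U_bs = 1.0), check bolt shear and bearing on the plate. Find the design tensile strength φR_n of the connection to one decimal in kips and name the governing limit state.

407.9 kips (bearing governs)

Bolt shear: A_b = π(0.875)²/4 = 0.60132 in². φR_n = 0.75 × 68 × 0.60132 × 9 × 2 = 552.0 kips.
Bearing (0.625 in plate, F_u = 65 ksi): end bolts L_c = 1.3125 − 0.9375/2 = 0.84375, R_n = min(1.2×0.84375×0.625×65, 2.4×0.875×0.625×65) = 41.133 kips/bolt; interior L_c = 2.375 − 0.9375 = 1.4375, R_n = 70.078 kips/bolt. φR_n = 0.75 × (3×41.133 + 6×70.078) = 407.9 kips.
Governing: min(552.0, 407.9) = 407.9 kips → bearing.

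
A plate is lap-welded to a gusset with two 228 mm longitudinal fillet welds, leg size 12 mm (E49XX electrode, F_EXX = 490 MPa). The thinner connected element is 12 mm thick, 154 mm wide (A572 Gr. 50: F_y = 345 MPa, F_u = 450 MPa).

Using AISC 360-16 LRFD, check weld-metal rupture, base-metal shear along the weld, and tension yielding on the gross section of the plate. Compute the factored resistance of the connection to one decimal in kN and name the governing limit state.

573.8 kN (gross-section yield governs)

Weld metal: throat = 0.707×12 = 8.484 mm, L = 2×228 = 456 mm. φR_n = 0.75 × 0.6 × 490 × 8.484 × 456 = 853.0 kN.
Base metal shear (12 mm plate): yield φR_n = 1.0×0.6×345×12×456 = 1132.7 kN; rupture φR_n = 0.75×0.6×450×12×456 = 1108.1 kN; take 1108.1 kN (rupture).
Tension yield (gross): A_g = 154×12 = 1848 mm². φR_n = 0.90 × 345 × 1848 = 573.8 kN.
Governing: min(853.0, 1108.1, 573.8) = 573.8 kN → gross-section yield.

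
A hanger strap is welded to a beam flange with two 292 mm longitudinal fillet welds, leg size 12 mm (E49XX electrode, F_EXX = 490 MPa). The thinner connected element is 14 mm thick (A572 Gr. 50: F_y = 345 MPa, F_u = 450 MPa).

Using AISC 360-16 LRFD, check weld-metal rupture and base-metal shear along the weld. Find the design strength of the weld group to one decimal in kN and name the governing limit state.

Weld metal: throat = 0.707×12 = 8.484 mm, L = 2×292 = 584 mm. φR_n = 0.75 × 0.6 × 490 × 8.484 × 584 = 1092.5 kN.
Base metal shear (14 mm plate): yield φR_n = 1.0×0.6×345×14×584 = 1692.4 kN; rupture φR_n = 0.75×0.6×450×14×584 = 1655.6 kN; take 1655.6 kN (rupture).
Governing: min(1092.5, 1655.6) = 1092.5 kN → weld metal.

1092.5 kN (weld metal governs)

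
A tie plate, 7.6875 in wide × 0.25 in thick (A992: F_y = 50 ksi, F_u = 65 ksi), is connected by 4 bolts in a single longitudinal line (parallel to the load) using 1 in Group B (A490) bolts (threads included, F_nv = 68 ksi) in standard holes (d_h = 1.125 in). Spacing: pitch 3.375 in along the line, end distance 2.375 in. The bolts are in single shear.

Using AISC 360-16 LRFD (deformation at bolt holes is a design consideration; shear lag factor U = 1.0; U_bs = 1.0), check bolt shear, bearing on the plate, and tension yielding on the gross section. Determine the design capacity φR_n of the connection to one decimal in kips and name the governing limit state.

86.5 kips (gross-section yield governs)

Bolt shear: A_b = π(1)²/4 = 0.7854 in². φR_n = 0.75 × 68 × 0.7854 × 4 × 1 = 160.2 kips.
Bearing (0.25 in plate, F_u = 65 ksi): end bolts L_c = 2.375 − 1.125/2 = 1.8125, R_n = min(1.2×1.8125×0.25×65, 2.4×1×0.25×65) = 35.344 kips/bolt; interior L_c = 3.375 − 1.125 = 2.25, R_n = 39 kips/bolt. φR_n = 0.75 × (1×35.344 + 3×39) = 114.3 kips.
Tension yield (gross): A_g = 7.6875×0.25 = 1.9219 in². φR_n = 0.90 × 50 × 1.9219 = 86.5 kips.
Governing: min(160.2, 114.3, 86.5) = 86.5 kips → gross-section yield.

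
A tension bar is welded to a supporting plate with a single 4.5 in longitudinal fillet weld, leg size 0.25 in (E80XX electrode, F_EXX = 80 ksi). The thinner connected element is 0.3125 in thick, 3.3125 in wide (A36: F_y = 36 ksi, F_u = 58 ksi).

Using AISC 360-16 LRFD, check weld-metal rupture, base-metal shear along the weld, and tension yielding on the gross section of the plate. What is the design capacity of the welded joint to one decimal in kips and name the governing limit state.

Weld metal: throat = 0.707×0.25 = 0.17675 in, L = 4.5 in. φR_n = 0.75 × 0.6 × 80 × 0.17675 × 4.5 = 28.6 kips.
Base metal shear (0.3125 in plate): yield φR_n = 1.0×0.6×36×0.3125×4.5 = 30.4 kips; rupture φR_n = 0.75×0.6×58×0.3125×4.5 = 36.7 kips; take 30.4 kips (yield).
Tension yield (gross): A_g = 3.3125×0.3125 = 1.0352 in². φR_n = 0.90 × 36 × 1.0352 = 33.5 kips.
Governing: min(28.6, 30.4, 33.5) = 28.6 kips → weld metal.

28.6 kips (weld metal governs)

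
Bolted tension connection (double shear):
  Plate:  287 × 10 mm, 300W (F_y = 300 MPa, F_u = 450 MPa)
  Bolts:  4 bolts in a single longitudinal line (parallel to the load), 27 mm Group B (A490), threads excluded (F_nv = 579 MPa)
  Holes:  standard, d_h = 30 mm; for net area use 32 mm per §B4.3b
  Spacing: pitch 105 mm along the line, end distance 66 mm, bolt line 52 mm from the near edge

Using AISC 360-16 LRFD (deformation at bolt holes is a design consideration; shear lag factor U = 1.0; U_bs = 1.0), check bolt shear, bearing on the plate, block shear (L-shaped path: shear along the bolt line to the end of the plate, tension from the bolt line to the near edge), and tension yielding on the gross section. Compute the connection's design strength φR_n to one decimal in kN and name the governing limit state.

Bolt shear: A_b = π(27)²/4 = 572.56 mm². φR_n = 0.75 × 579 × 572.56 × 4 × 2 = 1989.1 kN.
Bearing (10 mm plate, F_u = 450 MPa): end bolts L_c = 66 − 30/2 = 51, R_n = min(1.2×51×10×450, 2.4×27×10×450) = 275.4 kN/bolt; interior L_c = 105 − 30 = 75, R_n = 291.6 kN/bolt. φR_n = 0.75 × (1×275.4 + 3×291.6) = 862.7 kN.
Block shear: shear path 1×[66+3×105] = 1×381 mm, A_gv = 3810, A_nv = 1×(381 − 3.5×32)×10 = 2690 mm²; tension to near edge: (52 − 0.5×32)×10 = 360 mm². R_n = min(0.6×450×2690, 0.6×300×3810) + 1.0×450×360 = min(726.3, 685.8) + 162 = 847.8 kN. φR_n = 0.75 × 847.8 = 635.9 kN.
Tension yield (gross): A_g = 287×10 = 2870 mm². φR_n = 0.90 × 300 × 2870 = 774.9 kN.
Governing: min(1989.1, 862.7, 635.9, 774.9) = 635.9 kN → block shear.

635.9 kN (block shear governs)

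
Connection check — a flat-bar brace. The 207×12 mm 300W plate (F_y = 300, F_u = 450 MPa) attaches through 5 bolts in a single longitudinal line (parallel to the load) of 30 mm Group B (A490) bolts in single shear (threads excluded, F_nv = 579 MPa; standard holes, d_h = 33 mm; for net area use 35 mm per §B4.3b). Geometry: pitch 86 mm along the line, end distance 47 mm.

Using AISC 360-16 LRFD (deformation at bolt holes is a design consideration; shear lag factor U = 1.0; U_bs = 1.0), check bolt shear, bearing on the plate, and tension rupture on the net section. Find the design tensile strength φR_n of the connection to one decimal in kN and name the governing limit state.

696.6 kN (net-section rupture governs)

Bolt shear: A_b = π(30)²/4 = 706.86 mm². φR_n = 0.75 × 579 × 706.86 × 5 × 1 = 1534.8 kN.
Bearing (12 mm plate, F_u = 450 MPa): end bolts L_c = 47 − 33/2 = 30.5, R_n = min(1.2×30.5×12×450, 2.4×30×12×450) = 197.64 kN/bolt; interior L_c = 86 − 33 = 53, R_n = 343.44 kN/bolt. φR_n = 0.75 × (1×197.64 + 4×343.44) = 1178.6 kN.
Tension rupture (net): A_n = (207 − 1×35)×12 = 2064 mm² (U = 1.0, A_e = A_n). φR_n = 0.75 × 450 × 2064 = 696.6 kN.
Governing: min(1534.8, 1178.6, 696.6) = 696.6 kN → net-section rupture.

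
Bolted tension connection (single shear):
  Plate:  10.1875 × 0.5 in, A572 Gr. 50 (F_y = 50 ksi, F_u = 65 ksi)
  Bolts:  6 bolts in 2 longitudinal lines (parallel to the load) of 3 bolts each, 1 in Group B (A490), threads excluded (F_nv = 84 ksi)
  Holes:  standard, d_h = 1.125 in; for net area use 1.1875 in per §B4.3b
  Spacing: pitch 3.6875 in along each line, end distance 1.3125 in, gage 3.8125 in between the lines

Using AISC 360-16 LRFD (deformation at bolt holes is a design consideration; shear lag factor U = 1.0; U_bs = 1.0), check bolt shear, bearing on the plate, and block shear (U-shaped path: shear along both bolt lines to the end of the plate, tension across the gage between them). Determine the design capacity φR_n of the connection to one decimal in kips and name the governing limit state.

Bolt shear: A_b = π(1)²/4 = 0.7854 in². φR_n = 0.75 × 84 × 0.7854 × 6 × 1 = 296.9 kips.
Bearing (0.5 in plate, F_u = 65 ksi): end bolts L_c = 1.3125 − 1.125/2 = 0.75, R_n = min(1.2×0.75×0.5×65, 2.4×1×0.5×65) = 29.25 kips/bolt; interior L_c = 3.6875 − 1.125 = 2.5625, R_n = 78 kips/bolt. φR_n = 0.75 × (2×29.25 + 4×78) = 277.9 kips.
Block shear: shear path 2×[1.3125+2×3.6875] = 2×8.6875 in, A_gv = 8.6875, A_nv = 2×(8.6875 − 2.5×1.1875)×0.5 = 5.7188 in²; tension across gage: (3.8125 − 1×1.1875)×0.5 = 1.3125 in². R_n = min(0.6×65×5.7188, 0.6×50×8.6875) + 1.0×65×1.3125 = min(223.03, 260.63) + 85.313 = 308.34 kips. φR_n = 0.75 × 308.34 = 231.3 kips.
Governing: min(296.9, 277.9, 231.3) = 231.3 kips → block shear.

231.3 kips (block shear governs)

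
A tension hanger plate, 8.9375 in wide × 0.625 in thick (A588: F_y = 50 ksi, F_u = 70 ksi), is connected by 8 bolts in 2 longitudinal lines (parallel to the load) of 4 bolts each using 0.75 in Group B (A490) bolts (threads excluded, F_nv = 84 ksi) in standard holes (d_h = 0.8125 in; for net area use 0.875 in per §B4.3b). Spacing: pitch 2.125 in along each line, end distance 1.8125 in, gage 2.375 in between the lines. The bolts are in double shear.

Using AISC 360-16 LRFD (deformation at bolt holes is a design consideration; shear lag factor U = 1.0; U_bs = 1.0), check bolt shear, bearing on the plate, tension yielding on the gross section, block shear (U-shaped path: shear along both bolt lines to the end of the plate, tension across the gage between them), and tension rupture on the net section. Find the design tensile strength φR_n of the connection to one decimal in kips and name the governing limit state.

235.8 kips (net-section rupture governs)

Bolt shear: A_b = π(0.75)²/4 = 0.44179 in². φR_n = 0.75 × 84 × 0.44179 × 8 × 2 = 445.3 kips.
Bearing (0.625 in plate, F_u = 70 ksi): end bolts L_c = 1.8125 − 0.8125/2 = 1.40625, R_n = min(1.2×1.40625×0.625×70, 2.4×0.75×0.625×70) = 73.828 kips/bolt; interior L_c = 2.125 − 0.8125 = 1.3125, R_n = 68.906 kips/bolt. φR_n = 0.75 × (2×73.828 + 6×68.906) = 420.8 kips.
Tension yield (gross): A_g = 8.9375×0.625 = 5.5859 in². φR_n = 0.90 × 50 × 5.5859 = 251.4 kips.
Block shear: shear path 2×[1.8125+3×2.125] = 2×8.1875 in, A_gv = 10.234, A_nv = 2×(8.1875 − 3.5×0.875)×0.625 = 6.4063 in²; tension across gage: (2.375 − 1×0.875)×0.625 = 0.9375 in². R_n = min(0.6×70×6.4063, 0.6×50×10.234) + 1.0×70×0.9375 = min(269.06, 307.02) + 65.625 = 334.69 kips. φR_n = 0.75 × 334.69 = 251.0 kips.
Tension rupture (net): A_n = (8.9375 − 2×0.875)×0.625 = 4.4922 in² (U = 1.0, A_e = A_n). φR_n = 0.75 × 70 × 4.4922 = 235.8 kips.
Governing: min(445.3, 420.8, 251.4, 251.0, 235.8) = 235.8 kips → net-section rupture.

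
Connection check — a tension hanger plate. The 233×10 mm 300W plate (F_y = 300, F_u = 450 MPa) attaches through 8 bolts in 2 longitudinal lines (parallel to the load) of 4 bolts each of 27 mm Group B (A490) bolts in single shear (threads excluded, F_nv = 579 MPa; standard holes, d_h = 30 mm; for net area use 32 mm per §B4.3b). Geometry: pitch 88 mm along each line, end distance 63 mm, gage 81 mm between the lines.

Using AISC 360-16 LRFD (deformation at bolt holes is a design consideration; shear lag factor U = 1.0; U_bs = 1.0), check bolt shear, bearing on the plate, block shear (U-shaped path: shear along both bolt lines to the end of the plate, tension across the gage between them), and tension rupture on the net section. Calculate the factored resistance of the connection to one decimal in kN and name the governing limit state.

Bolt shear: A_b = π(27)²/4 = 572.56 mm². φR_n = 0.75 × 579 × 572.56 × 8 × 1 = 1989.1 kN.
Bearing (10 mm plate, F_u = 450 MPa): end bolts L_c = 63 − 30/2 = 48, R_n = min(1.2×48×10×450, 2.4×27×10×450) = 259.2 kN/bolt; interior L_c = 88 − 30 = 58, R_n = 291.6 kN/bolt. φR_n = 0.75 × (2×259.2 + 6×291.6) = 1701.0 kN.
Block shear: shear path 2×[63+3×88] = 2×327 mm, A_gv = 6540, A_nv = 2×(327 − 3.5×32)×10 = 4300 mm²; tension across gage: (81 − 1×32)×10 = 490 mm². R_n = min(0.6×450×4300, 0.6×300×6540) + 1.0×450×490 = min(1161, 1177.2) + 220.5 = 1381.5 kN. φR_n = 0.75 × 1381.5 = 1036.1 kN.
Tension rupture (net): A_n = (233 − 2×32)×10 = 1690 mm² (U = 1.0, A_e = A_n). φR_n = 0.75 × 450 × 1690 = 570.4 kN.
Governing: min(1989.1, 1701.0, 1036.1, 570.4) = 570.4 kN → net-section rupture.

570.4 kN (net-section rupture governs)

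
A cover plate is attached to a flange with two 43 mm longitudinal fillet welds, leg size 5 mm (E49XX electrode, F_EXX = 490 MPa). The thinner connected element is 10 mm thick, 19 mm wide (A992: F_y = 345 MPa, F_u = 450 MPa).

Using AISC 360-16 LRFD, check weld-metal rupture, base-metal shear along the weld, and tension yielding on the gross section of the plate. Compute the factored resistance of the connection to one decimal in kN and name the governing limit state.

59.0 kN (gross-section yield governs)

Weld metal: throat = 0.707×5 = 3.535 mm, L = 2×43 = 86 mm. φR_n = 0.75 × 0.6 × 490 × 3.535 × 86 = 67.0 kN.
Base metal shear (10 mm plate): yield φR_n = 1.0×0.6×345×10×86 = 178.0 kN; rupture φR_n = 0.75×0.6×450×10×86 = 174.2 kN; take 174.2 kN (rupture).
Tension yield (gross): A_g = 19×10 = 190 mm². φR_n = 0.90 × 345 × 190 = 59.0 kN.
Governing: min(67.0, 174.2, 59.0) = 59.0 kN → gross-section yield.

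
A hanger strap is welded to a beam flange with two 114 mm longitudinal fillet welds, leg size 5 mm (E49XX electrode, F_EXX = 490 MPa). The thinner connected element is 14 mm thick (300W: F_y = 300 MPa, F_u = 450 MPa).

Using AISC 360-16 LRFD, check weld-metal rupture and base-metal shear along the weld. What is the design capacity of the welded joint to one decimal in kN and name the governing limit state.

177.7 kN (weld metal governs)

Weld metal: throat = 0.707×5 = 3.535 mm, L = 2×114 = 228 mm. φR_n = 0.75 × 0.6 × 490 × 3.535 × 228 = 177.7 kN.
Base metal shear (14 mm plate): yield φR_n = 1.0×0.6×300×14×228 = 574.6 kN; rupture φR_n = 0.75×0.6×450×14×228 = 646.4 kN; take 574.6 kN (yield).
Governing: min(177.7, 574.6) = 177.7 kN → weld metal.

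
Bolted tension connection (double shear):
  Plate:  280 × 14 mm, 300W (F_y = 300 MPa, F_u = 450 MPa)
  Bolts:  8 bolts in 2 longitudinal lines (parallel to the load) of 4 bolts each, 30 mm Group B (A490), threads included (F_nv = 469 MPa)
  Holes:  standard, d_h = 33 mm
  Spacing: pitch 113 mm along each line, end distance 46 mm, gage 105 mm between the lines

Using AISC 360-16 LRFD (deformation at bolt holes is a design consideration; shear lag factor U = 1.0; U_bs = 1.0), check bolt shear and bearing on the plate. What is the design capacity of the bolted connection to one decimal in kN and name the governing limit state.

2375.7 kN (bearing governs)

Bolt shear: A_b = π(30)²/4 = 706.86 mm². φR_n = 0.75 × 469 × 706.86 × 8 × 2 = 3978.2 kN.
Bearing (14 mm plate, F_u = 450 MPa): end bolts L_c = 46 − 33/2 = 29.5, R_n = min(1.2×29.5×14×450, 2.4×30×14×450) = 223.02 kN/bolt; interior L_c = 113 − 33 = 80, R_n = 453.6 kN/bolt. φR_n = 0.75 × (2×223.02 + 6×453.6) = 2375.7 kN.
Governing: min(3978.2, 2375.7) = 2375.7 kN → bearing.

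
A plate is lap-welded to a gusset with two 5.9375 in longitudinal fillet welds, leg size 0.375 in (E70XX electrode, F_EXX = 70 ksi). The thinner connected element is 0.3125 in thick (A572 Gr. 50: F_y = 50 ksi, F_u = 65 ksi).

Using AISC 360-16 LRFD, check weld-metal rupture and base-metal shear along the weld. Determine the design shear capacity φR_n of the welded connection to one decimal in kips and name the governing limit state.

Weld metal: throat = 0.707×0.375 = 0.26513 in, L = 2×5.9375 = 11.875 in. φR_n = 0.75 × 0.6 × 70 × 0.26513 × 11.875 = 99.2 kips.
Base metal shear (0.3125 in plate): yield φR_n = 1.0×0.6×50×0.3125×11.875 = 111.3 kips; rupture φR_n = 0.75×0.6×65×0.3125×11.875 = 108.5 kips; take 108.5 kips (rupture).
Governing: min(99.2, 108.5) = 99.2 kips → weld metal.

99.2 kips (weld metal governs)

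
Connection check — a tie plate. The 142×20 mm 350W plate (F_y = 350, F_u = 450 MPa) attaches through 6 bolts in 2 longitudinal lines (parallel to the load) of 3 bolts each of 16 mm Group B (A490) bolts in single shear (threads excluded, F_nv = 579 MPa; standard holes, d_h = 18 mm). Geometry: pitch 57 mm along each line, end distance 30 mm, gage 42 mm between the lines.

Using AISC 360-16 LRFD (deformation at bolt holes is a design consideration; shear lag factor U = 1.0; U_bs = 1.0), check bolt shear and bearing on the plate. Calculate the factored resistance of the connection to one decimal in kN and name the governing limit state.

523.9 kN (bolt shear governs)

Bolt shear: A_b = π(16)²/4 = 201.06 mm². φR_n = 0.75 × 579 × 201.06 × 6 × 1 = 523.9 kN.
Bearing (20 mm plate, F_u = 450 MPa): end bolts L_c = 30 − 18/2 = 21, R_n = min(1.2×21×20×450, 2.4×16×20×450) = 226.8 kN/bolt; interior L_c = 57 − 18 = 39, R_n = 345.6 kN/bolt. φR_n = 0.75 × (2×226.8 + 4×345.6) = 1377.0 kN.
Governing: min(523.9, 1377.0) = 523.9 kN → bolt shear.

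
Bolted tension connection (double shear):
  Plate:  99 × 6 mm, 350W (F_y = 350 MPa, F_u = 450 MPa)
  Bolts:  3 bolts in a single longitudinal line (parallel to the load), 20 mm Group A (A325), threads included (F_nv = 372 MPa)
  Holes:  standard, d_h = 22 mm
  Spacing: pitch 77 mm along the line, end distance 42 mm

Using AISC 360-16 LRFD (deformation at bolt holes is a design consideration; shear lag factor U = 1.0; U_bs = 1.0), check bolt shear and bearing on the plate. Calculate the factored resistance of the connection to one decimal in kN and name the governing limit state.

269.7 kN (bearing governs)

Bolt shear: A_b = π(20)²/4 = 314.16 mm². φR_n = 0.75 × 372 × 314.16 × 3 × 2 = 525.9 kN.
Bearing (6 mm plate, F_u = 450 MPa): end bolts L_c = 42 − 22/2 = 31, R_n = min(1.2×31×6×450, 2.4×20×6×450) = 100.44 kN/bolt; interior L_c = 77 − 22 = 55, R_n = 129.6 kN/bolt. φR_n = 0.75 × (1×100.44 + 2×129.6) = 269.7 kN.
Governing: min(525.9, 269.7) = 269.7 kN → bearing.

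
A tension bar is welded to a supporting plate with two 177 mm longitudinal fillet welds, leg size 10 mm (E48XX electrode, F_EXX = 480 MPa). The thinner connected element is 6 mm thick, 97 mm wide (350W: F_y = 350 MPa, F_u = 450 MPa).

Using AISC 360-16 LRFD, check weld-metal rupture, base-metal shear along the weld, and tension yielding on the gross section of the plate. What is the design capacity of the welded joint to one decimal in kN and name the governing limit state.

183.3 kN (gross-section yield governs)

Weld metal: throat = 0.707×10 = 7.07 mm, L = 2×177 = 354 mm. φR_n = 0.75 × 0.6 × 480 × 7.07 × 354 = 540.6 kN.
Base metal shear (6 mm plate): yield φR_n = 1.0×0.6×350×6×354 = 446.0 kN; rupture φR_n = 0.75×0.6×450×6×354 = 430.1 kN; take 430.1 kN (rupture).
Tension yield (gross): A_g = 97×6 = 582 mm². φR_n = 0.90 × 350 × 582 = 183.3 kN.
Governing: min(540.6, 430.1, 183.3) = 183.3 kN → gross-section yield.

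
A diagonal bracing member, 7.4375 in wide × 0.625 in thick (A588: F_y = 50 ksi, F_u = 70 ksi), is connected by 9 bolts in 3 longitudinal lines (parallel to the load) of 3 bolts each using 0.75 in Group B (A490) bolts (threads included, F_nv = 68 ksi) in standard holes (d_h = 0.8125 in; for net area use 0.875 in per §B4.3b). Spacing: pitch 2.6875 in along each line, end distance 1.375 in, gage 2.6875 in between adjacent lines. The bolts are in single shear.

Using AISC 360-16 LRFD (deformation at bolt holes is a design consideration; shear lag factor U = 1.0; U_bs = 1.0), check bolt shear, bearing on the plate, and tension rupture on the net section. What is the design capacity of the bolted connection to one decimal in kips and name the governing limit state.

157.9 kips (net-section rupture governs)

Bolt shear: A_b = π(0.75)²/4 = 0.44179 in². φR_n = 0.75 × 68 × 0.44179 × 9 × 1 = 202.8 kips.
Bearing (0.625 in plate, F_u = 70 ksi): end bolts L_c = 1.375 − 0.8125/2 = 0.96875, R_n = min(1.2×0.96875×0.625×70, 2.4×0.75×0.625×70) = 50.859 kips/bolt; interior L_c = 2.6875 − 0.8125 = 1.875, R_n = 78.75 kips/bolt. φR_n = 0.75 × (3×50.859 + 6×78.75) = 468.8 kips.
Tension rupture (net): A_n = (7.4375 − 3×0.875)×0.625 = 3.0078 in² (U = 1.0, A_e = A_n). φR_n = 0.75 × 70 × 3.0078 = 157.9 kips.
Governing: min(202.8, 468.8, 157.9) = 157.9 kips → net-section rupture.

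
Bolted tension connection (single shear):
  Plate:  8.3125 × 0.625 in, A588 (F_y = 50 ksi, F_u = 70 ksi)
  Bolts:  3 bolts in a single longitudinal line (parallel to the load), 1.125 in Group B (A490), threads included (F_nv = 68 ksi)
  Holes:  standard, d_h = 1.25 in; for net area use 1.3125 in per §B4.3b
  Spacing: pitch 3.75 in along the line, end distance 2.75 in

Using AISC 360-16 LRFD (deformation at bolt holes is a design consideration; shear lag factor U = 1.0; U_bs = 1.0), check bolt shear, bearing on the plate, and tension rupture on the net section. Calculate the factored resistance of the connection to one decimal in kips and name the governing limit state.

Bolt shear: A_b = π(1.125)²/4 = 0.99402 in². φR_n = 0.75 × 68 × 0.99402 × 3 × 1 = 152.1 kips.
Bearing (0.625 in plate, F_u = 70 ksi): end bolts L_c = 2.75 − 1.25/2 = 2.125, R_n = min(1.2×2.125×0.625×70, 2.4×1.125×0.625×70) = 111.56 kips/bolt; interior L_c = 3.75 − 1.25 = 2.5, R_n = 118.13 kips/bolt. φR_n = 0.75 × (1×111.56 + 2×118.13) = 260.9 kips.
Tension rupture (net): A_n = (8.3125 − 1×1.3125)×0.625 = 4.375 in² (U = 1.0, A_e = A_n). φR_n = 0.75 × 70 × 4.375 = 229.7 kips.
Governing: min(152.1, 260.9, 229.7) = 152.1 kips → bolt shear.

152.1 kips (bolt shear governs)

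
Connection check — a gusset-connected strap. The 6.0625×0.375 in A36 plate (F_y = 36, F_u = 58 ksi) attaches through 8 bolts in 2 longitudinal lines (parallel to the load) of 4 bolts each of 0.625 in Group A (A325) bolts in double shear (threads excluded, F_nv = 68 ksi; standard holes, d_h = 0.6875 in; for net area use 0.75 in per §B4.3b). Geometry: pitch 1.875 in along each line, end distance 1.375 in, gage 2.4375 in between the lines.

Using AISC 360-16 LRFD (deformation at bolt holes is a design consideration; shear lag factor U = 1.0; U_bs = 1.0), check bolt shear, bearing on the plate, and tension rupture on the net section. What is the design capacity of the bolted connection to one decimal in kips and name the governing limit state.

74.4 kips (net-section rupture governs)

Bolt shear: A_b = π(0.625)²/4 = 0.3068 in². φR_n = 0.75 × 68 × 0.3068 × 8 × 2 = 250.3 kips.
Bearing (0.375 in plate, F_u = 58 ksi): end bolts L_c = 1.375 − 0.6875/2 = 1.03125, R_n = min(1.2×1.03125×0.375×58, 2.4×0.625×0.375×58) = 26.916 kips/bolt; interior L_c = 1.875 − 0.6875 = 1.1875, R_n = 30.994 kips/bolt. φR_n = 0.75 × (2×26.916 + 6×30.994) = 179.8 kips.
Tension rupture (net): A_n = (6.0625 − 2×0.75)×0.375 = 1.7109 in² (U = 1.0, A_e = A_n). φR_n = 0.75 × 58 × 1.7109 = 74.4 kips.
Governing: min(250.3, 179.8, 74.4) = 74.4 kips → net-section rupture.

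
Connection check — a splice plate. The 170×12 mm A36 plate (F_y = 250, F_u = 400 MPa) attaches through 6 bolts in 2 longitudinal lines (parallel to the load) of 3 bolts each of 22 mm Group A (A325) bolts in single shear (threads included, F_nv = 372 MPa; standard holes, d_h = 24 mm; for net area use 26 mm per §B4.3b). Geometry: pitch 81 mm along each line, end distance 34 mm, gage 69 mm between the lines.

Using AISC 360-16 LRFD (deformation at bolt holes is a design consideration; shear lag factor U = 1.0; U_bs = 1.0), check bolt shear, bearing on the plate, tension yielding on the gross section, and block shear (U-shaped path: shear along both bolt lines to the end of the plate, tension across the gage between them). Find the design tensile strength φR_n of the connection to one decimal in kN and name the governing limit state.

459.0 kN (gross-section yield governs)

Bolt shear: A_b = π(22)²/4 = 380.13 mm². φR_n = 0.75 × 372 × 380.13 × 6 × 1 = 636.3 kN.
Bearing (12 mm plate, F_u = 400 MPa): end bolts L_c = 34 − 24/2 = 22, R_n = min(1.2×22×12×400, 2.4×22×12×400) = 126.72 kN/bolt; interior L_c = 81 − 24 = 57, R_n = 253.44 kN/bolt. φR_n = 0.75 × (2×126.72 + 4×253.44) = 950.4 kN.
Tension yield (gross): A_g = 170×12 = 2040 mm². φR_n = 0.90 × 250 × 2040 = 459.0 kN.
Block shear: shear path 2×[34+2×81] = 2×196 mm, A_gv = 4704, A_nv = 2×(196 − 2.5×26)×12 = 3144 mm²; tension across gage: (69 − 1×26)×12 = 516 mm². R_n = min(0.6×400×3144, 0.6×250×4704) + 1.0×400×516 = min(754.56, 705.6) + 206.4 = 912 kN. φR_n = 0.75 × 912 = 684.0 kN.
Governing: min(636.3, 950.4, 459.0, 684.0) = 459.0 kN → gross-section yield.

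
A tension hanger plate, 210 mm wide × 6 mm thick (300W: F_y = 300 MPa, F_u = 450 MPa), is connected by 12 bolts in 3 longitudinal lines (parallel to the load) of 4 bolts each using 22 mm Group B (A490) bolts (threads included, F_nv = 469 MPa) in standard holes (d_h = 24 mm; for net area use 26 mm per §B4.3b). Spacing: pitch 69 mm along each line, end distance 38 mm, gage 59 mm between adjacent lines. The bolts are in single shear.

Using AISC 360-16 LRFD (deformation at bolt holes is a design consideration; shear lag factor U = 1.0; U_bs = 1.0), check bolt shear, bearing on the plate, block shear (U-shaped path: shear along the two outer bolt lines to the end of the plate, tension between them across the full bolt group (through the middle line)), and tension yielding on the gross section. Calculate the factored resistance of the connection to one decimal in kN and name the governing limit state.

340.2 kN (gross-section yield governs)

Bolt shear: A_b = π(22)²/4 = 380.13 mm². φR_n = 0.75 × 469 × 380.13 × 12 × 1 = 1604.5 kN.
Bearing (6 mm plate, F_u = 450 MPa): end bolts L_c = 38 − 24/2 = 26, R_n = min(1.2×26×6×450, 2.4×22×6×450) = 84.24 kN/bolt; interior L_c = 69 − 24 = 45, R_n = 142.56 kN/bolt. φR_n = 0.75 × (3×84.24 + 9×142.56) = 1151.8 kN.
Block shear: shear path 2×[38+3×69] = 2×245 mm, A_gv = 2940, A_nv = 2×(245 − 3.5×26)×6 = 1848 mm²; tension across gage: (118 − 2×26)×6 = 396 mm². R_n = min(0.6×450×1848, 0.6×300×2940) + 1.0×450×396 = min(498.96, 529.2) + 178.2 = 677.16 kN. φR_n = 0.75 × 677.16 = 507.9 kN.
Tension yield (gross): A_g = 210×6 = 1260 mm². φR_n = 0.90 × 300 × 1260 = 340.2 kN.
Governing: min(1604.5, 1151.8, 507.9, 340.2) = 340.2 kN → gross-section yield.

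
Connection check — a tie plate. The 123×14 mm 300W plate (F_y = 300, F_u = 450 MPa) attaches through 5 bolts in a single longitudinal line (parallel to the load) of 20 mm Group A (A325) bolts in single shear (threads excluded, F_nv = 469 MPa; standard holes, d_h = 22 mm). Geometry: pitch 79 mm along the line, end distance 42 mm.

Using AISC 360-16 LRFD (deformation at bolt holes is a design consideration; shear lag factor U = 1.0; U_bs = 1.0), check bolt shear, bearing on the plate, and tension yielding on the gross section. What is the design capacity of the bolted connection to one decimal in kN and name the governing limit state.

464.9 kN (gross-section yield governs)

Bolt shear: A_b = π(20)²/4 = 314.16 mm². φR_n = 0.75 × 469 × 314.16 × 5 × 1 = 552.5 kN.
Bearing (14 mm plate, F_u = 450 MPa): end bolts L_c = 42 − 22/2 = 31, R_n = min(1.2×31×14×450, 2.4×20×14×450) = 234.36 kN/bolt; interior L_c = 79 − 22 = 57, R_n = 302.4 kN/bolt. φR_n = 0.75 × (1×234.36 + 4×302.4) = 1083.0 kN.
Tension yield (gross): A_g = 123×14 = 1722 mm². φR_n = 0.90 × 300 × 1722 = 464.9 kN.
Governing: min(552.5, 1083.0, 464.9) = 464.9 kN → gross-section yield.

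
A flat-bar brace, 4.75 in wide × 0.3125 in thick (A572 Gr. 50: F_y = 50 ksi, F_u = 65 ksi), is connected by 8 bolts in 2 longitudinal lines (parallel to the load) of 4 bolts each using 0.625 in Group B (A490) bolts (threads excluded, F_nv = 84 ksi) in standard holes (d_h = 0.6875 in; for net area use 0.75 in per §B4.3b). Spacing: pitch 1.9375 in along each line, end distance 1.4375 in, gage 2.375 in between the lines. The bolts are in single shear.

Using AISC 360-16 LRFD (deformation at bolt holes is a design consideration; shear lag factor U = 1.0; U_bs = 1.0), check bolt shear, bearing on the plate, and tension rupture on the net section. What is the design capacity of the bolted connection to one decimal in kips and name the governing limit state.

Bolt shear: A_b = π(0.625)²/4 = 0.3068 in². φR_n = 0.75 × 84 × 0.3068 × 8 × 1 = 154.6 kips.
Bearing (0.3125 in plate, F_u = 65 ksi): end bolts L_c = 1.4375 − 0.6875/2 = 1.09375, R_n = min(1.2×1.09375×0.3125×65, 2.4×0.625×0.3125×65) = 26.66 kips/bolt; interior L_c = 1.9375 − 0.6875 = 1.25, R_n = 30.469 kips/bolt. φR_n = 0.75 × (2×26.66 + 6×30.469) = 177.1 kips.
Tension rupture (net): A_n = (4.75 − 2×0.75)×0.3125 = 1.0156 in² (U = 1.0, A_e = A_n). φR_n = 0.75 × 65 × 1.0156 = 49.5 kips.
Governing: min(154.6, 177.1, 49.5) = 49.5 kips → net-section rupture.

49.5 kips (net-section rupture governs)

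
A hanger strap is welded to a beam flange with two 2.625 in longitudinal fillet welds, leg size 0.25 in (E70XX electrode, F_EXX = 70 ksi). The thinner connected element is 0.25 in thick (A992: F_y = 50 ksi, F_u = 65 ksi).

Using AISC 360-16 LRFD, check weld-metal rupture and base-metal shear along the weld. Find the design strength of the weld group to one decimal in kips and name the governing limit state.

29.2 kips (weld metal governs)

Weld metal: throat = 0.707×0.25 = 0.17675 in, L = 2×2.625 = 5.25 in. φR_n = 0.75 × 0.6 × 70 × 0.17675 × 5.25 = 29.2 kips.
Base metal shear (0.25 in plate): yield φR_n = 1.0×0.6×50×0.25×5.25 = 39.4 kips; rupture φR_n = 0.75×0.6×65×0.25×5.25 = 38.4 kips; take 38.4 kips (rupture).
Governing: min(29.2, 38.4) = 29.2 kips → weld metal.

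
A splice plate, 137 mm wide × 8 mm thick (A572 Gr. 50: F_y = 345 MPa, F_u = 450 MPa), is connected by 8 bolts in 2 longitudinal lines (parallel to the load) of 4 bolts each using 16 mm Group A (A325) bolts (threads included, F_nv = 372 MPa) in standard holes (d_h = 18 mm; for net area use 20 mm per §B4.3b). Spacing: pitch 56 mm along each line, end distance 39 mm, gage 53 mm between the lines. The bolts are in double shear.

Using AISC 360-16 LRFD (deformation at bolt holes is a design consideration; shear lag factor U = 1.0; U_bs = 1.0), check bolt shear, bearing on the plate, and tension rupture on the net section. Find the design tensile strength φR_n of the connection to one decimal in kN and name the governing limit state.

Bolt shear: A_b = π(16)²/4 = 201.06 mm². φR_n = 0.75 × 372 × 201.06 × 8 × 2 = 897.5 kN.
Bearing (8 mm plate, F_u = 450 MPa): end bolts L_c = 39 − 18/2 = 30, R_n = min(1.2×30×8×450, 2.4×16×8×450) = 129.6 kN/bolt; interior L_c = 56 − 18 = 38, R_n = 138.24 kN/bolt. φR_n = 0.75 × (2×129.6 + 6×138.24) = 816.5 kN.
Tension rupture (net): A_n = (137 − 2×20)×8 = 776 mm² (U = 1.0, A_e = A_n). φR_n = 0.75 × 450 × 776 = 261.9 kN.
Governing: min(897.5, 816.5, 261.9) = 261.9 kN → net-section rupture.

261.9 kN (net-section rupture governs)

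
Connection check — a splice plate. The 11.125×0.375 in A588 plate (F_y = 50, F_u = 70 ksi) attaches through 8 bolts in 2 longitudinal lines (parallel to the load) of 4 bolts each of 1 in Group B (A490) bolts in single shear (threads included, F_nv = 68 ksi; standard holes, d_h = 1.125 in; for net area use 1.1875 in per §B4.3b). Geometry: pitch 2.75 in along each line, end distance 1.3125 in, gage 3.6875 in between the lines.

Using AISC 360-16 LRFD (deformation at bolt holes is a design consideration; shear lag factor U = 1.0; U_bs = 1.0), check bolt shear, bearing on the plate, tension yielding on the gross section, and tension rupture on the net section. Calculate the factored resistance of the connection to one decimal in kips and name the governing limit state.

172.3 kips (net-section rupture governs)

Bolt shear: A_b = π(1)²/4 = 0.7854 in². φR_n = 0.75 × 68 × 0.7854 × 8 × 1 = 320.4 kips.
Bearing (0.375 in plate, F_u = 70 ksi): end bolts L_c = 1.3125 − 1.125/2 = 0.75, R_n = min(1.2×0.75×0.375×70, 2.4×1×0.375×70) = 23.625 kips/bolt; interior L_c = 2.75 − 1.125 = 1.625, R_n = 51.188 kips/bolt. φR_n = 0.75 × (2×23.625 + 6×51.188) = 265.8 kips.
Tension yield (gross): A_g = 11.125×0.375 = 4.1719 in². φR_n = 0.90 × 50 × 4.1719 = 187.7 kips.
Tension rupture (net): A_n = (11.125 − 2×1.1875)×0.375 = 3.2813 in² (U = 1.0, A_e = A_n). φR_n = 0.75 × 70 × 3.2813 = 172.3 kips.
Governing: min(320.4, 265.8, 187.7, 172.3) = 172.3 kips → net-section rupture.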